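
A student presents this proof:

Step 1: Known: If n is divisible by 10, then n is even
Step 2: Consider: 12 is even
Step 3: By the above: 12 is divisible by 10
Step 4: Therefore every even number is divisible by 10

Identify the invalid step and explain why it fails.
Step 3: By the above: 12 is divisible by 10

Step 3 commits the fallacy of affirming the consequent. The known fact 'divisible by 10 → even' does NOT imply 'even → divisible by 10'. That would be the converse, which is false. For example, 12 is even but 12 ÷ 10 = 1.20, which is not an integer.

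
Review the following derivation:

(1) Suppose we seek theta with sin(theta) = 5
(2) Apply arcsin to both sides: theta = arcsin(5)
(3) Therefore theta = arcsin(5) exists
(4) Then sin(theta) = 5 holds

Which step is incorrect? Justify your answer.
Step 2: Apply arcsin to both sides: theta = arcsin(5)

Step 2 applies arcsin to 5. However, arcsin(x) is only defined for x in [-1, 1] because sin(theta) can only produce values in that range. Since |5| > 1, arcsin(5) is undefined. There is no angle whose sine equals 5.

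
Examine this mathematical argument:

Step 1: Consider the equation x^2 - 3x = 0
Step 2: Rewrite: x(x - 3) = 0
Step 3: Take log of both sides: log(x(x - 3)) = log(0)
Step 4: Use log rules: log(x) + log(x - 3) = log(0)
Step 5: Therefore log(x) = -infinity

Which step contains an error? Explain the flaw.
Step 3: Take log of both sides: log(x(x - 3)) = log(0)

Step 3 takes the logarithm of both sides, resulting in log(0) on the right side. The logarithm is only defined for positive numbers; log(0) is undefined (approaches negative infinity). This operation is invalid.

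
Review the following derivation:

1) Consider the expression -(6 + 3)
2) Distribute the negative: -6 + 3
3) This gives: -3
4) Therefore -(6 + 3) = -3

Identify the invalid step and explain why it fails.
Step 2: Distribute the negative: -6 + 3

Step 2 incorrectly distributes the negative sign. The correct distribution is -(6 + 3) = -6 - 3 = -9. The negative must be applied to both terms, not just the first. The error treats -(6 + 3) as -6 + 3, which equals -3 instead of -9.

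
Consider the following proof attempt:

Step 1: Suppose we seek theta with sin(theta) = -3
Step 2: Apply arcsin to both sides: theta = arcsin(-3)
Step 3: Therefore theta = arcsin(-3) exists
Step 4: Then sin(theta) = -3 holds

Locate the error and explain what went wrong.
Step 2: Apply arcsin to both sides: theta = arcsin(-3)

Step 2 applies arcsin to -3. However, arcsin(x) is only defined for x in [-1, 1] because sin(theta) can only produce values in that range. Since |-3| > 1, arcsin(-3) is undefined. There is no angle whose sine equals -3.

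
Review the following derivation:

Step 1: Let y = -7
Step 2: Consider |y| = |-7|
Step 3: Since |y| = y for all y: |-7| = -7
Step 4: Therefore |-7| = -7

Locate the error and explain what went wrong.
Step 3: Since |y| = y for all y: |-7| = -7

Step 3 incorrectly states that |y| = y for all y. The correct definition is |y| = y when y >= 0, and |y| = -y when y < 0. Since -7 < 0, we have |-7| = -(-7) = 7, not -7.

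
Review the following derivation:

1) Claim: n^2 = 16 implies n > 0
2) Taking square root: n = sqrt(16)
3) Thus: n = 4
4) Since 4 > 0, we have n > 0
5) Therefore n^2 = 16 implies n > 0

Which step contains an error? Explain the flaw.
Step 2: Taking square root: n = sqrt(16)

Step 2 takes the square root and assumes the positive root only. The equation n^2 = 16 actually has two solutions: n = 4 and n = -4. The proof silently assumes n > 0 without justification, then uses this assumption to conclude n > 0, which is circular. The counterexample n = -4 shows the claim is false.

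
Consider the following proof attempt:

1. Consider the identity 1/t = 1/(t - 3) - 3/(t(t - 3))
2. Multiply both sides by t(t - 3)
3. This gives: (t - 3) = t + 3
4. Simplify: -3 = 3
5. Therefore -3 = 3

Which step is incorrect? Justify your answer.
Step 3: This gives: (t - 3) = t + 3

Step 3 makes a sign error when clearing denominators. Multiplying -3/(t(t - 3)) by t(t - 3) gives -3, not +3. The correct result is (t - 3) = t - 3, which is trivially true, not (t - 3) = t + 3. (Step 1 is a valid identity: 1/(t - 3) - 3/(t(t - 3)) = (t - 3)/(t(t - 3)) = 1/t.)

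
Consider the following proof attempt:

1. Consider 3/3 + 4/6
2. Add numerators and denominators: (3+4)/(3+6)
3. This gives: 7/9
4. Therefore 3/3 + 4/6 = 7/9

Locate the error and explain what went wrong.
Step 2: Add numerators and denominators: (3+4)/(3+6)

Step 2 incorrectly adds fractions by separately adding numerators and denominators. This is wrong. The correct method requires a common denominator: 3/3 + 4/6 = (3×6 + 4×3)/(3×6) = 30/18 = 5/3. The method used gives 7/9, which is different.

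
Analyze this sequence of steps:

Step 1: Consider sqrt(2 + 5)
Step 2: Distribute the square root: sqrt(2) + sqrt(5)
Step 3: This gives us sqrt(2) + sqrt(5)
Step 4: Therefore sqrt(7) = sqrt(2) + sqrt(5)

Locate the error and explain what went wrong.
Step 2: Distribute the square root: sqrt(2) + sqrt(5)

Step 2 incorrectly 'distributes' the square root over addition. The square root function does not distribute: sqrt(a + b) ≠ sqrt(a) + sqrt(b). In fact, sqrt(2 + 5) = sqrt(7) ≈ 2.6458, while sqrt(2) + sqrt(5) ≈ 3.6503.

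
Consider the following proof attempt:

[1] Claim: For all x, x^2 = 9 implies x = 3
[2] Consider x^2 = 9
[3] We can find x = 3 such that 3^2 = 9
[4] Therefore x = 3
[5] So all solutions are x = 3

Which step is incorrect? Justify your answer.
Step 4: Therefore x = 3

Step 4 incorrectly concludes that x = 3 is the only solution. The proof shows that x = 3 is A solution (existence), but does not show it is the ONLY solution (uniqueness). In fact, x = -3 is also a solution since (-3)^2 = 9. Finding one solution doesn't prove there are no others.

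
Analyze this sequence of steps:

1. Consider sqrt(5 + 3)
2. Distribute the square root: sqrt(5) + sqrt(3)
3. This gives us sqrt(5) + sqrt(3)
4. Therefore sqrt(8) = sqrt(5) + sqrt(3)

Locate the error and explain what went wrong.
Step 2: Distribute the square root: sqrt(5) + sqrt(3)

Step 2 incorrectly 'distributes' the square root over addition. The square root function does not distribute: sqrt(a + b) ≠ sqrt(a) + sqrt(b). In fact, sqrt(5 + 3) = sqrt(8) ≈ 2.8284, while sqrt(5) + sqrt(3) ≈ 3.9681.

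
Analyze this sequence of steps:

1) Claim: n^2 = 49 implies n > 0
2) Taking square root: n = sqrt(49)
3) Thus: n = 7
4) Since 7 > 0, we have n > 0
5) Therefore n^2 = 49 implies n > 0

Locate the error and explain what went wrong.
Step 2: Taking square root: n = sqrt(49)

Step 2 takes the square root and assumes the positive root only. The equation n^2 = 49 actually has two solutions: n = 7 and n = -7. The proof silently assumes n > 0 without justification, then uses this assumption to conclude n > 0, which is circular. The counterexample n = -7 shows the claim is false.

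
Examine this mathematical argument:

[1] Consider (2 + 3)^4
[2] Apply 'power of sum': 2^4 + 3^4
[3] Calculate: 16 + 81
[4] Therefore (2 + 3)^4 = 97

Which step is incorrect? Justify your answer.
Step 2: Apply 'power of sum': 2^4 + 3^4

Step 2 incorrectly applies a non-existent rule '(a+b)^n = a^n + b^n'. This is false in general. The correct expansion uses the binomial theorem. The actual value is (2 + 3)^4 = 5^4 = 625, not 97.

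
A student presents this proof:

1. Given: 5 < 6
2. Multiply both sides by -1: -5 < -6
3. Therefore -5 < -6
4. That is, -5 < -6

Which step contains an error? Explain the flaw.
Step 2: Multiply both sides by -1: -5 < -6

Step 2 multiplies both sides by -1 but fails to reverse the inequality sign. When multiplying (or dividing) an inequality by a negative number, the direction must be reversed. Since 5 < 6, we should get -5 > -6, i.e., -5 > -6.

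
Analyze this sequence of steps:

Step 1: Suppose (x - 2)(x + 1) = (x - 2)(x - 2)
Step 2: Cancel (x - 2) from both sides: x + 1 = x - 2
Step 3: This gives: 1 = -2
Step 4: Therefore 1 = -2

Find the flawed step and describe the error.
Step 2: Cancel (x - 2) from both sides: x + 1 = x - 2

Step 2 cancels (x - 2) from both sides. This is only valid if (x - 2) ≠ 0, i.e., x ≠ 2. When x = 2, both sides equal zero regardless of the other factors. The correct approach requires considering x = 2 as a separate case.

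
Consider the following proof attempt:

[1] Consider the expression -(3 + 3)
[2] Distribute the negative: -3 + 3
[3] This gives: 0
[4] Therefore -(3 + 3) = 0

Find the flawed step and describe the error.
Step 2: Distribute the negative: -3 + 3

Step 2 incorrectly distributes the negative sign. The correct distribution is -(3 + 3) = -3 - 3 = -6. The negative must be applied to both terms, not just the first. The error treats -(3 + 3) as -3 + 3, which equals 0 instead of -6.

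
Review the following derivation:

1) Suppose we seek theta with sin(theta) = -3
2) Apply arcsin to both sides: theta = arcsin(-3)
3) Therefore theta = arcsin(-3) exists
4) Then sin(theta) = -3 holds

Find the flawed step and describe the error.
Step 2: Apply arcsin to both sides: theta = arcsin(-3)

Step 2 applies arcsin to -3. However, arcsin(x) is only defined for x in [-1, 1] because sin(theta) can only produce values in that range. Since |-3| > 1, arcsin(-3) is undefined. There is no angle whose sine equals -3.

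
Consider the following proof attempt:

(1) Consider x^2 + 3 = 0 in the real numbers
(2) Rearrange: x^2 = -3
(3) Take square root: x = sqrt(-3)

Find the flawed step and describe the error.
Step 3: Take square root: x = sqrt(-3)

Step 3 takes the square root of -3, which is negative. In the real number system, the square root of a negative number is undefined. The equation x^2 + 3 = 0 has no real solutions. Square roots of negative numbers only exist in the complex numbers.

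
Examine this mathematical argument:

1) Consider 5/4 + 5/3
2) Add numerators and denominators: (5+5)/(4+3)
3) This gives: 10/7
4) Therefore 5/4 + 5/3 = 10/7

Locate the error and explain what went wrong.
Step 2: Add numerators and denominators: (5+5)/(4+3)

Step 2 incorrectly adds fractions by separately adding numerators and denominators. This is wrong. The correct method requires a common denominator: 5/4 + 5/3 = (5×3 + 5×4)/(4×3) = 35/12 = 35/12. The method used gives 10/7, which is different.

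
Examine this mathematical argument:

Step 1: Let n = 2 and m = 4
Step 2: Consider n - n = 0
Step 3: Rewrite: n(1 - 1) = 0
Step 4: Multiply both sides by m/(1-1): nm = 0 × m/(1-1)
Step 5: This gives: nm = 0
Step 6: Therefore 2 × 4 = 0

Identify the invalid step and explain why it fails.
Step 4: Multiply both sides by m/(1-1): nm = 0 × m/(1-1)

Step 4 multiplies both sides by m/(1-1). However, 1-1 = 0, so this is multiplication by m/0, which is undefined. We cannot multiply by an undefined expression.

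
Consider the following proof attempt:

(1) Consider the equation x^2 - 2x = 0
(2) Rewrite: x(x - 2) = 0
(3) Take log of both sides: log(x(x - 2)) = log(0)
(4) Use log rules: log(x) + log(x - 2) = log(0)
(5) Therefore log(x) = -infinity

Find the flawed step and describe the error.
Step 3: Take log of both sides: log(x(x - 2)) = log(0)

Step 3 takes the logarithm of both sides, resulting in log(0) on the right side. The logarithm is only defined for positive numbers; log(0) is undefined (approaches negative infinity). This operation is invalid.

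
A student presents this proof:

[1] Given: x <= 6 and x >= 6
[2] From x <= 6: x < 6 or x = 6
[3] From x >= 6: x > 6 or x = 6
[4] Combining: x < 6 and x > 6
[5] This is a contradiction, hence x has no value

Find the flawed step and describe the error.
Step 4: Combining: x < 6 and x > 6

Step 4 incorrectly combines the conditions. From x <= 6 and x >= 6, the intersection is x = 6. The error treats the 'or' cases as 'and' requirements. The correct conclusion is that x = 6 is the unique solution, not that no solution exists.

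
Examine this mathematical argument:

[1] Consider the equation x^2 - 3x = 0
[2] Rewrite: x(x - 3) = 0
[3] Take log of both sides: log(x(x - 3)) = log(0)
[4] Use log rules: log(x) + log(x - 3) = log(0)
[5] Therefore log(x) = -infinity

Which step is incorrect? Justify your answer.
Step 3: Take log of both sides: log(x(x - 3)) = log(0)

Step 3 takes the logarithm of both sides, resulting in log(0) on the right side. The logarithm is only defined for positive numbers; log(0) is undefined (approaches negative infinity). This operation is invalid.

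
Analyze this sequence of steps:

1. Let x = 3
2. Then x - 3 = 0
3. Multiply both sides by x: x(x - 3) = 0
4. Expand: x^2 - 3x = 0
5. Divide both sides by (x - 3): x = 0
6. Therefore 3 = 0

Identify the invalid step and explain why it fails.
Step 5: Divide both sides by (x - 3): x = 0

Step 5 divides both sides by (x - 3). However, since x = 3, we have (x - 3) = 0. Division by zero is undefined, making this step invalid.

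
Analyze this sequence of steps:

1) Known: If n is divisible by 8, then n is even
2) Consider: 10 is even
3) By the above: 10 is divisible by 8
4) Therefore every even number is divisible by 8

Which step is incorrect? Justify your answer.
Step 3: By the above: 10 is divisible by 8

Step 3 commits the fallacy of affirming the consequent. The known fact 'divisible by 8 → even' does NOT imply 'even → divisible by 8'. That would be the converse, which is false. For example, 10 is even but 10 ÷ 8 = 1.25, which is not an integer.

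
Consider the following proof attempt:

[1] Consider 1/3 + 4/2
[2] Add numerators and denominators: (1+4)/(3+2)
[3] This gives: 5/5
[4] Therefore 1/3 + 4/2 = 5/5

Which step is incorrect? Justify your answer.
Step 2: Add numerators and denominators: (1+4)/(3+2)

Step 2 incorrectly adds fractions by separately adding numerators and denominators. This is wrong. The correct method requires a common denominator: 1/3 + 4/2 = (1×2 + 4×3)/(3×2) = 14/6 = 7/3. The method used gives 5/5, which is different.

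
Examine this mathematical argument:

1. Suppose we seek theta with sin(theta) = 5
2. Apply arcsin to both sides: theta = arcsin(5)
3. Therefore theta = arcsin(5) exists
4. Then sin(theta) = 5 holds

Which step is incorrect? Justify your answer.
Step 2: Apply arcsin to both sides: theta = arcsin(5)

Step 2 applies arcsin to 5. However, arcsin(x) is only defined for x in [-1, 1] because sin(theta) can only produce values in that range. Since |5| > 1, arcsin(5) is undefined. There is no angle whose sine equals 5.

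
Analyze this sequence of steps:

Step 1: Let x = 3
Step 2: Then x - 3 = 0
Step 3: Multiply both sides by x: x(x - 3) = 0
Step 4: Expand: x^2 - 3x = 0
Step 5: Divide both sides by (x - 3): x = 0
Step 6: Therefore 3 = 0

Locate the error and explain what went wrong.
Step 5: Divide both sides by (x - 3): x = 0

Step 5 divides both sides by (x - 3). However, since x = 3, we have (x - 3) = 0. Division by zero is undefined, making this step invalid.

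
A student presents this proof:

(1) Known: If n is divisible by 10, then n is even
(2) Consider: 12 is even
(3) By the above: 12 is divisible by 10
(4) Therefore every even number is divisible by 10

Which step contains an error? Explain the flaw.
Step 3: By the above: 12 is divisible by 10

Step 3 commits the fallacy of affirming the consequent. The known fact 'divisible by 10 → even' does NOT imply 'even → divisible by 10'. That would be the converse, which is false. For example, 12 is even but 12 ÷ 10 = 1.20, which is not an integer.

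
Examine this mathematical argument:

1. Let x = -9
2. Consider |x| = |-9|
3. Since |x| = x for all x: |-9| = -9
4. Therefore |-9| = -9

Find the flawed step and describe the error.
Step 3: Since |x| = x for all x: |-9| = -9

Step 3 incorrectly states that |x| = x for all x. The correct definition is |x| = x when x >= 0, and |x| = -x when x < 0. Since -9 < 0, we have |-9| = -(-9) = 9, not -9.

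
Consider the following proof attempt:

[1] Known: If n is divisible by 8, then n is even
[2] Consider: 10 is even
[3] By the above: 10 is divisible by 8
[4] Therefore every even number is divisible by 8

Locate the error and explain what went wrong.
Step 3: By the above: 10 is divisible by 8

Step 3 commits the fallacy of affirming the consequent. The known fact 'divisible by 8 → even' does NOT imply 'even → divisible by 8'. That would be the converse, which is false. For example, 10 is even but 10 ÷ 8 = 1.25, which is not an integer.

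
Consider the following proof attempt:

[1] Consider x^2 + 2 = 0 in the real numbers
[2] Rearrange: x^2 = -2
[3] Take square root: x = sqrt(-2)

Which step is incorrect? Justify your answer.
Step 3: Take square root: x = sqrt(-2)

Step 3 takes the square root of -2, which is negative. In the real number system, the square root of a negative number is undefined. The equation x^2 + 2 = 0 has no real solutions. Square roots of negative numbers only exist in the complex numbers.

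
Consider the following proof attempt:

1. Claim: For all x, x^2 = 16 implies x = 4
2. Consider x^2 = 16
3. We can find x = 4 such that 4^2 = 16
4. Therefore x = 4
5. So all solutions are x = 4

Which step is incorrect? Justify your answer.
Step 4: Therefore x = 4

Step 4 incorrectly concludes that x = 4 is the only solution. The proof shows that x = 4 is A solution (existence), but does not show it is the ONLY solution (uniqueness). In fact, x = -4 is also a solution since (-4)^2 = 16. Finding one solution doesn't prove there are no others.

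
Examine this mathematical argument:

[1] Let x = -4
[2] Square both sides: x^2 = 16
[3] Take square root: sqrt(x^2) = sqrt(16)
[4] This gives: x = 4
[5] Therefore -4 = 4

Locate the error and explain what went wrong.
Step 4: This gives: x = 4

Step 4 incorrectly states that sqrt(x^2) = x. The correct identity is sqrt(x^2) = |x|. Since x = -4 < 0, we have sqrt(x^2) = |-4| = 4, not x = -4.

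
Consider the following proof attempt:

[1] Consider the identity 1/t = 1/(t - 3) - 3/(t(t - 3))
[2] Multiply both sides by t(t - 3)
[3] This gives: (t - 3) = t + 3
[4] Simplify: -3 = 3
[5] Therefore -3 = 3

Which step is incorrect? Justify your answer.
Step 3: This gives: (t - 3) = t + 3

Step 3 makes a sign error when clearing denominators. Multiplying -3/(t(t - 3)) by t(t - 3) gives -3, not +3. The correct result is (t - 3) = t - 3, which is trivially true, not (t - 3) = t + 3. (Step 1 is a valid identity: 1/(t - 3) - 3/(t(t - 3)) = (t - 3)/(t(t - 3)) = 1/t.)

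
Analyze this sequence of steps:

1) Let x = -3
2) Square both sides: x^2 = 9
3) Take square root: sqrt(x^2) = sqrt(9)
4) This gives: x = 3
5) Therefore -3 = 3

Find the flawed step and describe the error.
Step 4: This gives: x = 3

Step 4 incorrectly states that sqrt(x^2) = x. The correct identity is sqrt(x^2) = |x|. Since x = -3 < 0, we have sqrt(x^2) = |-3| = 3, not x = -3.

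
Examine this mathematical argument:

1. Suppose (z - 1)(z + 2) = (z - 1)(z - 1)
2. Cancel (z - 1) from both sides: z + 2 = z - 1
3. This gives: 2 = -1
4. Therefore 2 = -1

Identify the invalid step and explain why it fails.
Step 2: Cancel (z - 1) from both sides: z + 2 = z - 1

Step 2 cancels (z - 1) from both sides. This is only valid if (z - 1) ≠ 0, i.e., z ≠ 1. When z = 1, both sides equal zero regardless of the other factors. The correct approach requires considering z = 1 as a separate case.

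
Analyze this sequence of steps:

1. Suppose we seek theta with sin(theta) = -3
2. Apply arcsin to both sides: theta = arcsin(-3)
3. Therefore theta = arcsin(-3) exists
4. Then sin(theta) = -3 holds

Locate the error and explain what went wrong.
Step 2: Apply arcsin to both sides: theta = arcsin(-3)

Step 2 applies arcsin to -3. However, arcsin(x) is only defined for x in [-1, 1] because sin(theta) can only produce values in that range. Since |-3| > 1, arcsin(-3) is undefined. There is no angle whose sine equals -3.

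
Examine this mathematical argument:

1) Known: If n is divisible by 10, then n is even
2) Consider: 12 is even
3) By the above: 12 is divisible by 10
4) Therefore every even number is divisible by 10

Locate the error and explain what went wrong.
Step 3: By the above: 12 is divisible by 10

Step 3 commits the fallacy of affirming the consequent. The known fact 'divisible by 10 → even' does NOT imply 'even → divisible by 10'. That would be the converse, which is false. For example, 12 is even but 12 ÷ 10 = 1.20, which is not an integer.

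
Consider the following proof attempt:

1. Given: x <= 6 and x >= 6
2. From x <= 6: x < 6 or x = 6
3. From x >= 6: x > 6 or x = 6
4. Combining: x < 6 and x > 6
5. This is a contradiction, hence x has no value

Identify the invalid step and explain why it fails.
Step 4: Combining: x < 6 and x > 6

Step 4 incorrectly combines the conditions. From x <= 6 and x >= 6, the intersection is x = 6. The error treats the 'or' cases as 'and' requirements. The correct conclusion is that x = 6 is the unique solution, not that no solution exists.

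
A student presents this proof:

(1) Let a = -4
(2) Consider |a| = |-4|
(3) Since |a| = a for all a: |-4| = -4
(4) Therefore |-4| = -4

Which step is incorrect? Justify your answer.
Step 3: Since |a| = a for all a: |-4| = -4

Step 3 incorrectly states that |a| = a for all a. The correct definition is |a| = a when a >= 0, and |a| = -a when a < 0. Since -4 < 0, we have |-4| = -(-4) = 4, not -4.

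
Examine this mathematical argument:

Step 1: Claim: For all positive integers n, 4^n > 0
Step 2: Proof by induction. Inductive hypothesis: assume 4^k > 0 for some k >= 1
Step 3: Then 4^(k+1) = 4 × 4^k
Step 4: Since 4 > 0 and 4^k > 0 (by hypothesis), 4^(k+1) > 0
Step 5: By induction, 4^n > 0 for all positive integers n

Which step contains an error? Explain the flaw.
Step 5: By induction, 4^n > 0 for all positive integers n

Step 5 concludes the proof by induction, but no base case was ever established. A valid induction proof requires: (1) a base case proving 4^1 > 0, and (2) an inductive step showing IF 4^k > 0 THEN 4^(k+1) > 0. Steps 2-4 correctly establish the inductive step, but without the base case the conclusion in step 5 does not follow.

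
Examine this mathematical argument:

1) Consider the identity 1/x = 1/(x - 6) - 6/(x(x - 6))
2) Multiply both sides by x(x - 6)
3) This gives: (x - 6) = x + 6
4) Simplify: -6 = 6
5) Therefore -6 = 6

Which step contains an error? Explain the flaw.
Step 3: This gives: (x - 6) = x + 6

Step 3 makes a sign error when clearing denominators. Multiplying -6/(x(x - 6)) by x(x - 6) gives -6, not +6. The correct result is (x - 6) = x - 6, which is trivially true, not (x - 6) = x + 6. (Step 1 is a valid identity: 1/(x - 6) - 6/(x(x - 6)) = (x - 6)/(x(x - 6)) = 1/x.)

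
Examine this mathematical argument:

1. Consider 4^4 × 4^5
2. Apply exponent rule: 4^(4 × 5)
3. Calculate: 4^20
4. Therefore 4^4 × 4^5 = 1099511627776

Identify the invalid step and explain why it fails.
Step 2: Apply exponent rule: 4^(4 × 5)

Step 2 incorrectly states that a^b × a^c = a^(b×c). The correct rule is a^b × a^c = a^(b+c). The actual value is 4^4 × 4^5 = 4^9 = 262144, not 4^20 = 1099511627776.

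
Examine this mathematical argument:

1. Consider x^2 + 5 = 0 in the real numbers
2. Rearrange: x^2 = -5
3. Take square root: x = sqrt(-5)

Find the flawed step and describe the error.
Step 3: Take square root: x = sqrt(-5)

Step 3 takes the square root of -5, which is negative. In the real number system, the square root of a negative number is undefined. The equation x^2 + 5 = 0 has no real solutions. Square roots of negative numbers only exist in the complex numbers.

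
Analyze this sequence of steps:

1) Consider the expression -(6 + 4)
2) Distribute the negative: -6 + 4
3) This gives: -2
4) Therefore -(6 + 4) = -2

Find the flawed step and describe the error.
Step 2: Distribute the negative: -6 + 4

Step 2 incorrectly distributes the negative sign. The correct distribution is -(6 + 4) = -6 - 4 = -10. The negative must be applied to both terms, not just the first. The error treats -(6 + 4) as -6 + 4, which equals -2 instead of -10.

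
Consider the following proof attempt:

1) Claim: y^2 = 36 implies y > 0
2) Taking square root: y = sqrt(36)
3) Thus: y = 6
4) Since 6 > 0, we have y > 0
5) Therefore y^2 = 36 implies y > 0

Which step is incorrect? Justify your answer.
Step 2: Taking square root: y = sqrt(36)

Step 2 takes the square root and assumes the positive root only. The equation y^2 = 36 actually has two solutions: y = 6 and y = -6. The proof silently assumes y > 0 without justification, then uses this assumption to conclude y > 0, which is circular. The counterexample y = -6 shows the claim is false.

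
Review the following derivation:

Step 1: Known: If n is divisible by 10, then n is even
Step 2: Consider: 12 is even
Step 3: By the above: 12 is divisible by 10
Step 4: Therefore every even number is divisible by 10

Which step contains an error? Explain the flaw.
Step 3: By the above: 12 is divisible by 10

Step 3 commits the fallacy of affirming the consequent. The known fact 'divisible by 10 → even' does NOT imply 'even → divisible by 10'. That would be the converse, which is false. For example, 12 is even but 12 ÷ 10 = 1.20, which is not an integer.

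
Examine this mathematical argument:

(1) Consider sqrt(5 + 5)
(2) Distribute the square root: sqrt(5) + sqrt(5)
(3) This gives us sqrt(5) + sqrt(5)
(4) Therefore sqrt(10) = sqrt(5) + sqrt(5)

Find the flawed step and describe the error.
Step 2: Distribute the square root: sqrt(5) + sqrt(5)

Step 2 incorrectly 'distributes' the square root over addition. The square root function does not distribute: sqrt(a + b) ≠ sqrt(a) + sqrt(b). In fact, sqrt(5 + 5) = sqrt(10) ≈ 3.1623, while sqrt(5) + sqrt(5) ≈ 4.4721.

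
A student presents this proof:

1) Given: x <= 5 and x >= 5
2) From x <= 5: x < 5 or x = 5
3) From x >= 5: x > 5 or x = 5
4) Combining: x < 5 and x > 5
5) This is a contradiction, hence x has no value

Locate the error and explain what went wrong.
Step 4: Combining: x < 5 and x > 5

Step 4 incorrectly combines the conditions. From x <= 5 and x >= 5, the intersection is x = 5. The error treats the 'or' cases as 'and' requirements. The correct conclusion is that x = 5 is the unique solution, not that no solution exists.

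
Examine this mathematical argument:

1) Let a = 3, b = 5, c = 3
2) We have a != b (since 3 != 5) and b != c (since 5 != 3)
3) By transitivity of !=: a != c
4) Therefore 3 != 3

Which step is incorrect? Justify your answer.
Step 3: By transitivity of !=: a != c

Step 3 incorrectly applies transitivity to the '!=' relation. Transitivity states: if a R b and b R c, then a R c. However, '!=' is not transitive. Counterexample: 3 != 5 and 5 != 3, but 3 = 3 (both equal 3). Transitivity holds for relations like <, <=, =, but not for !=.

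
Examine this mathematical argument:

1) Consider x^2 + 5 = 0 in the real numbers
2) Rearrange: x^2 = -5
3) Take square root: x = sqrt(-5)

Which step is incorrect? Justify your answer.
Step 3: Take square root: x = sqrt(-5)

Step 3 takes the square root of -5, which is negative. In the real number system, the square root of a negative number is undefined. The equation x^2 + 5 = 0 has no real solutions. Square roots of negative numbers only exist in the complex numbers.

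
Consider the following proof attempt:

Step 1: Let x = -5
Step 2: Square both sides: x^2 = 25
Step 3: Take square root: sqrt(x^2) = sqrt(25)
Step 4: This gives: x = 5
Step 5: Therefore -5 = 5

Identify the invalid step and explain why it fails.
Step 4: This gives: x = 5

Step 4 incorrectly states that sqrt(x^2) = x. The correct identity is sqrt(x^2) = |x|. Since x = -5 < 0, we have sqrt(x^2) = |-5| = 5, not x = -5.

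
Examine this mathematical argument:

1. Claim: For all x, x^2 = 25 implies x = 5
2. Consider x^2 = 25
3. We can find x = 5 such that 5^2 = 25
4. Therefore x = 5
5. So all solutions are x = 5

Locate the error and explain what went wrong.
Step 4: Therefore x = 5

Step 4 incorrectly concludes that x = 5 is the only solution. The proof shows that x = 5 is A solution (existence), but does not show it is the ONLY solution (uniqueness). In fact, x = -5 is also a solution since (-5)^2 = 25. Finding one solution doesn't prove there are no others.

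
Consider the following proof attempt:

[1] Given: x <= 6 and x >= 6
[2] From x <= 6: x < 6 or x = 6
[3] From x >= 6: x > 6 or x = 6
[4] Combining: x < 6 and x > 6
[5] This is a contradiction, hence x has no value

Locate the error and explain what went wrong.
Step 4: Combining: x < 6 and x > 6

Step 4 incorrectly combines the conditions. From x <= 6 and x >= 6, the intersection is x = 6. The error treats the 'or' cases as 'and' requirements. The correct conclusion is that x = 6 is the unique solution, not that no solution exists.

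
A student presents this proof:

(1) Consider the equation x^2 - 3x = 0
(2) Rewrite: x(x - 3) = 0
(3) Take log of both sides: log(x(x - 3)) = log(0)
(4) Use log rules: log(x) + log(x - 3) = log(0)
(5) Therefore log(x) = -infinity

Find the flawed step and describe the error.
Step 3: Take log of both sides: log(x(x - 3)) = log(0)

Step 3 takes the logarithm of both sides, resulting in log(0) on the right side. The logarithm is only defined for positive numbers; log(0) is undefined (approaches negative infinity). This operation is invalid.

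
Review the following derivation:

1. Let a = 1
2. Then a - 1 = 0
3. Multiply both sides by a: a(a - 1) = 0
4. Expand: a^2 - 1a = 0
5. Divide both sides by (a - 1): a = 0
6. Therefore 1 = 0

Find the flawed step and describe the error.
Step 5: Divide both sides by (a - 1): a = 0

Step 5 divides both sides by (a - 1). However, since a = 1, we have (a - 1) = 0. Division by zero is undefined, making this step invalid.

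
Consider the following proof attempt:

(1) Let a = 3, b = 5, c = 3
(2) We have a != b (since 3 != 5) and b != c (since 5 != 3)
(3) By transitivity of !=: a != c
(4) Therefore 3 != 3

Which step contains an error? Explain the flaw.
Step 3: By transitivity of !=: a != c

Step 3 incorrectly applies transitivity to the '!=' relation. Transitivity states: if a R b and b R c, then a R c. However, '!=' is not transitive. Counterexample: 3 != 5 and 5 != 3, but 3 = 3 (both equal 3). Transitivity holds for relations like <, <=, =, but not for !=.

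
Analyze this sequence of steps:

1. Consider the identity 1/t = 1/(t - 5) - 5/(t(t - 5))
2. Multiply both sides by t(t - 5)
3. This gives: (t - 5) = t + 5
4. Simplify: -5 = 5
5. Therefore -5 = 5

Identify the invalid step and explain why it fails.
Step 3: This gives: (t - 5) = t + 5

Step 3 makes a sign error when clearing denominators. Multiplying -5/(t(t - 5)) by t(t - 5) gives -5, not +5. The correct result is (t - 5) = t - 5, which is trivially true, not (t - 5) = t + 5. (Step 1 is a valid identity: 1/(t - 5) - 5/(t(t - 5)) = (t - 5)/(t(t - 5)) = 1/t.)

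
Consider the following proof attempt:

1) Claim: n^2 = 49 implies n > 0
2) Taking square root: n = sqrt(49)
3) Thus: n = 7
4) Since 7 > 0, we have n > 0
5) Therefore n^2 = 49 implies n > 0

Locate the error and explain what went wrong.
Step 2: Taking square root: n = sqrt(49)

Step 2 takes the square root and assumes the positive root only. The equation n^2 = 49 actually has two solutions: n = 7 and n = -7. The proof silently assumes n > 0 without justification, then uses this assumption to conclude n > 0, which is circular. The counterexample n = -7 shows the claim is false.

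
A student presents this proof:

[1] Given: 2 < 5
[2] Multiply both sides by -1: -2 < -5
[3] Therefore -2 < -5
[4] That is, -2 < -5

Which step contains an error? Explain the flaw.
Step 2: Multiply both sides by -1: -2 < -5

Step 2 multiplies both sides by -1 but fails to reverse the inequality sign. When multiplying (or dividing) an inequality by a negative number, the direction must be reversed. Since 2 < 5, we should get -2 > -5, i.e., -2 > -5.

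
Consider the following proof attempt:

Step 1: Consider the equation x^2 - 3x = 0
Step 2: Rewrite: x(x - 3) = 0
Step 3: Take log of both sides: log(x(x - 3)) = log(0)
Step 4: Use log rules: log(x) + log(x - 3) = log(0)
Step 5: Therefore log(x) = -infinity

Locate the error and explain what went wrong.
Step 3: Take log of both sides: log(x(x - 3)) = log(0)

Step 3 takes the logarithm of both sides, resulting in log(0) on the right side. The logarithm is only defined for positive numbers; log(0) is undefined (approaches negative infinity). This operation is invalid.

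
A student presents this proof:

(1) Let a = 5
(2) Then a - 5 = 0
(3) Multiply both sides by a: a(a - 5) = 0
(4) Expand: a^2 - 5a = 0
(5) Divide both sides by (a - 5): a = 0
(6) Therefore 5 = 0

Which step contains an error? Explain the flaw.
Step 5: Divide both sides by (a - 5): a = 0

Step 5 divides both sides by (a - 5). However, since a = 5, we have (a - 5) = 0. Division by zero is undefined, making this step invalid.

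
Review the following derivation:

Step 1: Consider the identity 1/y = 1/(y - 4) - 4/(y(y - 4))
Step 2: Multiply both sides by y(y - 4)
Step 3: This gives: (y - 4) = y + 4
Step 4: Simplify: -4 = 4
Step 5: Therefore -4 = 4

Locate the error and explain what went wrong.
Step 3: This gives: (y - 4) = y + 4

Step 3 makes a sign error when clearing denominators. Multiplying -4/(y(y - 4)) by y(y - 4) gives -4, not +4. The correct result is (y - 4) = y - 4, which is trivially true, not (y - 4) = y + 4. (Step 1 is a valid identity: 1/(y - 4) - 4/(y(y - 4)) = (y - 4)/(y(y - 4)) = 1/y.)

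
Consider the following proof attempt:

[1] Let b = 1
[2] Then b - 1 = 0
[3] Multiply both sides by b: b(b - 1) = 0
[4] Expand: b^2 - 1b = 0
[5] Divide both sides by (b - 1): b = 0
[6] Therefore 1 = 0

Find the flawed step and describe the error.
Step 5: Divide both sides by (b - 1): b = 0

Step 5 divides both sides by (b - 1). However, since b = 1, we have (b - 1) = 0. Division by zero is undefined, making this step invalid.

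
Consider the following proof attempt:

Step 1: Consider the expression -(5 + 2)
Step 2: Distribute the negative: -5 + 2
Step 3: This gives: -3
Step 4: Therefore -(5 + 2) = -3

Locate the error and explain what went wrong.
Step 2: Distribute the negative: -5 + 2

Step 2 incorrectly distributes the negative sign. The correct distribution is -(5 + 2) = -5 - 2 = -7. The negative must be applied to both terms, not just the first. The error treats -(5 + 2) as -5 + 2, which equals -3 instead of -7.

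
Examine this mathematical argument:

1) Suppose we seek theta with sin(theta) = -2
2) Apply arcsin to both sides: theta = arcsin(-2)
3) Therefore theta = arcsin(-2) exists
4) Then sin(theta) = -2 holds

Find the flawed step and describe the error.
Step 2: Apply arcsin to both sides: theta = arcsin(-2)

Step 2 applies arcsin to -2. However, arcsin(x) is only defined for x in [-1, 1] because sin(theta) can only produce values in that range. Since |-2| > 1, arcsin(-2) is undefined. There is no angle whose sine equals -2.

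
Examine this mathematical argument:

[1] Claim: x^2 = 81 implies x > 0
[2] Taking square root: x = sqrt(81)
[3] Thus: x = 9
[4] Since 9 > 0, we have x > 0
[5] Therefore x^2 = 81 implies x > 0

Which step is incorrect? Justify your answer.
Step 2: Taking square root: x = sqrt(81)

Step 2 takes the square root and assumes the positive root only. The equation x^2 = 81 actually has two solutions: x = 9 and x = -9. The proof silently assumes x > 0 without justification, then uses this assumption to conclude x > 0, which is circular. The counterexample x = -9 shows the claim is false.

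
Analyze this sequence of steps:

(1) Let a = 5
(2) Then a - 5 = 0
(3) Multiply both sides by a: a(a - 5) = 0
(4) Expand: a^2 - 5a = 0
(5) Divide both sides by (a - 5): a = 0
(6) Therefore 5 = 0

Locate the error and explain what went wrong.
Step 5: Divide both sides by (a - 5): a = 0

Step 5 divides both sides by (a - 5). However, since a = 5, we have (a - 5) = 0. Division by zero is undefined, making this step invalid.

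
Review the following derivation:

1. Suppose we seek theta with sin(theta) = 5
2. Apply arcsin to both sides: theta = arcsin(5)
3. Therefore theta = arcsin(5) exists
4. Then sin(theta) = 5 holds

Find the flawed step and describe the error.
Step 2: Apply arcsin to both sides: theta = arcsin(5)

Step 2 applies arcsin to 5. However, arcsin(x) is only defined for x in [-1, 1] because sin(theta) can only produce values in that range. Since |5| > 1, arcsin(5) is undefined. There is no angle whose sine equals 5.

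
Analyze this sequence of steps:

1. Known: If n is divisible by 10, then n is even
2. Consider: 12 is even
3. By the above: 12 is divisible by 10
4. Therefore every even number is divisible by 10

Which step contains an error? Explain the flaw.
Step 3: By the above: 12 is divisible by 10

Step 3 commits the fallacy of affirming the consequent. The known fact 'divisible by 10 → even' does NOT imply 'even → divisible by 10'. That would be the converse, which is false. For example, 12 is even but 12 ÷ 10 = 1.20, which is not an integer.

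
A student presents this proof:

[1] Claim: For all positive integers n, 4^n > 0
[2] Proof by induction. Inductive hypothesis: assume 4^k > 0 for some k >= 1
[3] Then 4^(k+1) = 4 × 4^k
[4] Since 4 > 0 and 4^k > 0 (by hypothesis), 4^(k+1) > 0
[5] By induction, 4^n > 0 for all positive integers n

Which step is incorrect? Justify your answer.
Step 5: By induction, 4^n > 0 for all positive integers n

Step 5 concludes the proof by induction, but no base case was ever established. A valid induction proof requires: (1) a base case proving 4^1 > 0, and (2) an inductive step showing IF 4^k > 0 THEN 4^(k+1) > 0. Steps 2-4 correctly establish the inductive step, but without the base case the conclusion in step 5 does not follow.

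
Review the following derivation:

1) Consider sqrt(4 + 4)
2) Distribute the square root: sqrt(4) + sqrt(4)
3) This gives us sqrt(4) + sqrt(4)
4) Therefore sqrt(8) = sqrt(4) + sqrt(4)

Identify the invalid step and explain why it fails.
Step 2: Distribute the square root: sqrt(4) + sqrt(4)

Step 2 incorrectly 'distributes' the square root over addition. The square root function does not distribute: sqrt(a + b) ≠ sqrt(a) + sqrt(b). In fact, sqrt(4 + 4) = sqrt(8) ≈ 2.8284, while sqrt(4) + sqrt(4) ≈ 4.0000.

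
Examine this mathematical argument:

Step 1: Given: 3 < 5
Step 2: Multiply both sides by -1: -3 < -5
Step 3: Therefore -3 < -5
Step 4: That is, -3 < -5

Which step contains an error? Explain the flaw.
Step 2: Multiply both sides by -1: -3 < -5

Step 2 multiplies both sides by -1 but fails to reverse the inequality sign. When multiplying (or dividing) an inequality by a negative number, the direction must be reversed. Since 3 < 5, we should get -3 > -5, i.e., -3 > -5.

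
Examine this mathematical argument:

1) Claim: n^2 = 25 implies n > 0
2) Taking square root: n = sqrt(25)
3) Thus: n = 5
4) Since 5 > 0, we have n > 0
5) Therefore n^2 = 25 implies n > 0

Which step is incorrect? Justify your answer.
Step 2: Taking square root: n = sqrt(25)

Step 2 takes the square root and assumes the positive root only. The equation n^2 = 25 actually has two solutions: n = 5 and n = -5. The proof silently assumes n > 0 without justification, then uses this assumption to conclude n > 0, which is circular. The counterexample n = -5 shows the claim is false.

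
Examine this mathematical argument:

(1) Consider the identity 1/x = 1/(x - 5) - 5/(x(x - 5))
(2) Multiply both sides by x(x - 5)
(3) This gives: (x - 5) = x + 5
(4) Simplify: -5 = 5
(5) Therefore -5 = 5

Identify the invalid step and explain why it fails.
Step 3: This gives: (x - 5) = x + 5

Step 3 makes a sign error when clearing denominators. Multiplying -5/(x(x - 5)) by x(x - 5) gives -5, not +5. The correct result is (x - 5) = x - 5, which is trivially true, not (x - 5) = x + 5. (Step 1 is a valid identity: 1/(x - 5) - 5/(x(x - 5)) = (x - 5)/(x(x - 5)) = 1/x.)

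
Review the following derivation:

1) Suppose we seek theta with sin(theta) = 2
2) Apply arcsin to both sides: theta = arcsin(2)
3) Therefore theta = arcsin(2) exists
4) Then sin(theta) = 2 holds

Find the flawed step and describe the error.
Step 2: Apply arcsin to both sides: theta = arcsin(2)

Step 2 applies arcsin to 2. However, arcsin(x) is only defined for x in [-1, 1] because sin(theta) can only produce values in that range. Since |2| > 1, arcsin(2) is undefined. There is no angle whose sine equals 2.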